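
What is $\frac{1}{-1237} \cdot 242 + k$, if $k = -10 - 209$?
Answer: $- \frac{271145}{1237} \approx -219.2$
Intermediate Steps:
$k = -219$ ($k = -10 - 209 = -219$)
$\frac{1}{-1237} \cdot 242 + k = \frac{1}{-1237} \cdot 242 - 219 = \left(- \frac{1}{1237}\right) 242 - 219 = - \frac{242}{1237} - 219 = - \frac{271145}{1237}$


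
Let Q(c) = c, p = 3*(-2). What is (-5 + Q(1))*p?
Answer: 24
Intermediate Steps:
p = -6
(-5 + Q(1))*p = (-5 + 1)*(-6) = -4*(-6) = 24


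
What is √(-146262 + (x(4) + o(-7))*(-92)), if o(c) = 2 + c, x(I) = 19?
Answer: 5*I*√5902 ≈ 384.12*I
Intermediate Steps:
√(-146262 + (x(4) + o(-7))*(-92)) = √(-146262 + (19 + (2 - 7))*(-92)) = √(-146262 + (19 - 5)*(-92)) = √(-146262 + 14*(-92)) = √(-146262 - 1288) = √(-147550) = 5*I*√5902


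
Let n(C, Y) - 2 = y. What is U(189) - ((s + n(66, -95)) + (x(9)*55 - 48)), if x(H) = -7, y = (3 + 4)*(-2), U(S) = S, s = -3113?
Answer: 3747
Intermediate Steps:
y = -14 (y = 7*(-2) = -14)
n(C, Y) = -12 (n(C, Y) = 2 - 14 = -12)
U(189) - ((s + n(66, -95)) + (x(9)*55 - 48)) = 189 - ((-3113 - 12) + (-7*55 - 48)) = 189 - (-3125 + (-385 - 48)) = 189 - (-3125 - 433) = 189 - 1*(-3558) = 189 + 3558 = 3747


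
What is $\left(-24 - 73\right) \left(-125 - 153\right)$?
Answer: $26966$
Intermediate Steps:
$\left(-24 - 73\right) \left(-125 - 153\right) = \left(-24 - 73\right) \left(-278\right) = \left(-97\right) \left(-278\right) = 26966$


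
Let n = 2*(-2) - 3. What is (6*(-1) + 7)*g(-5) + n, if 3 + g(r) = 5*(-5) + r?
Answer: -40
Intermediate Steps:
n = -7 (n = -4 - 3 = -7)
g(r) = -28 + r (g(r) = -3 + (5*(-5) + r) = -3 + (-25 + r) = -28 + r)
(6*(-1) + 7)*g(-5) + n = (6*(-1) + 7)*(-28 - 5) - 7 = (-6 + 7)*(-33) - 7 = 1*(-33) - 7 = -33 - 7 = -40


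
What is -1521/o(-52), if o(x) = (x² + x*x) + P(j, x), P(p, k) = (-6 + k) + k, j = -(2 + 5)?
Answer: -507/1766 ≈ -0.28709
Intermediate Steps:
j = -7 (j = -1*7 = -7)
P(p, k) = -6 + 2*k
o(x) = -6 + 2*x + 2*x² (o(x) = (x² + x*x) + (-6 + 2*x) = (x² + x²) + (-6 + 2*x) = 2*x² + (-6 + 2*x) = -6 + 2*x + 2*x²)
-1521/o(-52) = -1521/(-6 + 2*(-52) + 2*(-52)²) = -1521/(-6 - 104 + 2*2704) = -1521/(-6 - 104 + 5408) = -1521/5298 = -1521*1/5298 = -507/1766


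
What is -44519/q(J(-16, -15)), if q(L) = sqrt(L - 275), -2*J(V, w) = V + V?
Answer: 44519*I*sqrt(259)/259 ≈ 2766.3*I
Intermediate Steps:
J(V, w) = -V (J(V, w) = -(V + V)/2 = -V)
q(L) = sqrt(-275 + L)
-44519/q(J(-16, -15)) = -44519/sqrt(-275 - 1*(-16)) = -44519/sqrt(-275 + 16) = -44519*(-I*sqrt(259)/259) = -(-44519)*I*sqrt(259)/259 = 44519*I*sqrt(259)/259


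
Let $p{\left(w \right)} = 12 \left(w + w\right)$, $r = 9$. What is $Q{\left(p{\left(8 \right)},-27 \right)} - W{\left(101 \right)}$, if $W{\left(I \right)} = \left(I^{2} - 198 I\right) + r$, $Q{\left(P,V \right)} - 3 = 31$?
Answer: $9822$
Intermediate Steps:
$p{\left(w \right)} = 24 w$ ($p{\left(w \right)} = 12 \cdot 2 w = 24 w$)
$Q{\left(P,V \right)} = 34$ ($Q{\left(P,V \right)} = 3 + 31 = 34$)
$W{\left(I \right)} = 9 + I^{2} - 198 I$ ($W{\left(I \right)} = \left(I^{2} - 198 I\right) + 9 = 9 + I^{2} - 198 I$)
$Q{\left(p{\left(8 \right)},-27 \right)} - W{\left(101 \right)} = 34 - \left(9 + 101^{2} - 19998\right) = 34 - \left(9 + 10201 - 19998\right) = 34 - -9788 = 34 + 9788 = 9822$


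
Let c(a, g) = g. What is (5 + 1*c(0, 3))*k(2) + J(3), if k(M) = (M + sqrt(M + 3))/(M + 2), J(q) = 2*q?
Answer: 10 + 2*sqrt(5) ≈ 14.472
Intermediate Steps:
k(M) = (M + sqrt(3 + M))/(2 + M)
(5 + 1*c(0, 3))*k(2) + J(3) = (5 + 1*3)*((2 + sqrt(3 + 2))/(2 + 2)) + 2*3 = (5 + 3)*((2 + sqrt(5))/4) + 6 = 8*((2 + sqrt(5))/4) + 6 = 8*(1/2 + sqrt(5)/4) + 6 = (4 + 2*sqrt(5)) + 6 = 10 + 2*sqrt(5)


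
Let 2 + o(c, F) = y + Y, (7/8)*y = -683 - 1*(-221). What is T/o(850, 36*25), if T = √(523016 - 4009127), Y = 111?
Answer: -I*√3486111/419 ≈ -4.4561*I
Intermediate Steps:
y = -528 (y = 8*(-683 - 1*(-221))/7 = 8*(-683 + 221)/7 = (8/7)*(-462) = -528)
o(c, F) = -419 (o(c, F) = -2 + (-528 + 111) = -2 - 417 = -419)
T = I*√3486111 (T = √(-3486111) = I*√3486111 ≈ 1867.1*I)
T/o(850, 36*25) = (I*√3486111)/(-419) = (I*√3486111)*(-1/419) = -I*√3486111/419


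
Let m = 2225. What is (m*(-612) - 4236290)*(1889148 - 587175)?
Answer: -7288431834270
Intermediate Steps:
(m*(-612) - 4236290)*(1889148 - 587175) = (2225*(-612) - 4236290)*(1889148 - 587175) = (-1361700 - 4236290)*1301973 = -5597990*1301973 = -7288431834270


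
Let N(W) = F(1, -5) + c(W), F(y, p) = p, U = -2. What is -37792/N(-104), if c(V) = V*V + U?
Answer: -37792/10809 ≈ -3.4963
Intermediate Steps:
c(V) = -2 + V² (c(V) = V*V - 2 = V² - 2 = -2 + V²)
N(W) = -7 + W² (N(W) = -5 + (-2 + W²) = -7 + W²)
-37792/N(-104) = -37792/(-7 + (-104)²) = -37792/(-7 + 10816) = -37792/10809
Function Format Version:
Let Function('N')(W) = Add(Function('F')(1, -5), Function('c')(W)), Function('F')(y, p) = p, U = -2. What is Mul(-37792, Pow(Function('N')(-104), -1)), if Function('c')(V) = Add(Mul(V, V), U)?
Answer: Rational(-37792, 10809) ≈ -3.4963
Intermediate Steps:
Function('c')(V) = Add(-2, Pow(V, 2)) (Function('c')(V) = Add(Mul(V, V), -2) = Add(Pow(V, 2), -2) = Add(-2, Pow(V, 2)))
Function('N')(W) = Add(-7, Pow(W, 2)) (Function('N')(W) = Add(-5, Add(-2, Pow(W, 2))) = Add(-7, Pow(W, 2)))
Mul(-37792, Pow(Function('N')(-104), -1)) = Mul(-37792, Pow(Add(-7, Pow(-104, 2)), -1)) = Mul(-37792, Pow(Add(-7, 10816), -1)) = Mul(-37792, Pow(10809, -1)) = Mul(-37792, Rational(1, 10809)) = Rational(-37792, 10809)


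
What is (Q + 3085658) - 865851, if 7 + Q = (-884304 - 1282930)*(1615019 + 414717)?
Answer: -4398910650424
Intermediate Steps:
Q = -4398912870231 (Q = -7 + (-884304 - 1282930)*(1615019 + 414717) = -7 - 2167234*2029736 = -7 - 4398912870224 = -4398912870231)
(Q + 3085658) - 865851 = (-4398912870231 + 3085658) - 865851 = -4398909784573 - 865851 = -4398910650424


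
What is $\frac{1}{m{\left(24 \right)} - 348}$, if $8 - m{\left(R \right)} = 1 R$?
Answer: $- \frac{1}{364} \approx -0.0027473$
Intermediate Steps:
$m{\left(R \right)} = 8 - R$ ($m{\left(R \right)} = 8 - 1 R = 8 - R$)
$\frac{1}{m{\left(24 \right)} - 348} = \frac{1}{\left(8 - 24\right) - 348} = \frac{1}{-16 - 348} = \frac{1}{-364} = - \frac{1}{364}$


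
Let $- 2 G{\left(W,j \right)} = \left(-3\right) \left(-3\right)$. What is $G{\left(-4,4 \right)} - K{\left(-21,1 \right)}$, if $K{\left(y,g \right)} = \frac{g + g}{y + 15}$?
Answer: $- \frac{25}{6} \approx -4.1667$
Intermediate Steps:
$G{\left(W,j \right)} = - \frac{9}{2}$ ($G{\left(W,j \right)} = - \frac{\left(-3\right) \left(-3\right)}{2} = \left(- \frac{1}{2}\right) 9 = - \frac{9}{2}$)
$K{\left(y,g \right)} = \frac{2 g}{15 + y}$
$G{\left(-4,4 \right)} - K{\left(-21,1 \right)} = - \frac{9}{2} - 2 \cdot 1 \frac{1}{15 - 21} = - \frac{9}{2} - 2 \cdot 1 \frac{1}{-6} = - \frac{9}{2} - 2 \cdot 1 \left(- \frac{1}{6}\right) = - \frac{9}{2} - - \frac{1}{3} = - \frac{9}{2} + \frac{1}{3} = - \frac{25}{6}$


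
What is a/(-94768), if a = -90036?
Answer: 22509/23692 ≈ 0.95007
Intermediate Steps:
a/(-94768) = -90036/(-94768) = -90036*(-1/94768) = 22509/23692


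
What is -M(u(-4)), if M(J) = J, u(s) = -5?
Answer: 5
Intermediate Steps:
-M(u(-4)) = -1*(-5) = 5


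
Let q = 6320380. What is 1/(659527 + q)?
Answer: 1/6979907 ≈ 1.4327e-7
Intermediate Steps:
1/(659527 + q) = 1/(659527 + 6320380) = 1/6979907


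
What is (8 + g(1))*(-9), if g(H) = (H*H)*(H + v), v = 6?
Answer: -135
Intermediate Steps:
g(H) = H²*(6 + H) (g(H) = (H*H)*(H + 6) = H²*(6 + H))
(8 + g(1))*(-9) = (8 + 1²*(6 + 1))*(-9) = (8 + 1*7)*(-9) = (8 + 7)*(-9) = 15*(-9) = -135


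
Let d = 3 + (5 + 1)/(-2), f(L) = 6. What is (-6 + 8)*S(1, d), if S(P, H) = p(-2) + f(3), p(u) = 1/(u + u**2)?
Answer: 13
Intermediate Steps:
d = 0 (d = 3 + 6*(-1/2) = 3 - 3 = 0)
S(P, H) = 13/2 (S(P, H) = 1/((-2)*(1 - 2)) + 6 = -1/2/(-1) + 6 = -1/2*(-1) + 6 = 1/2 + 6 = 13/2)
(-6 + 8)*S(1, d) = (-6 + 8)*(13/2) = 2*(13/2) = 13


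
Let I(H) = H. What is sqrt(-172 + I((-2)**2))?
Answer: 2*I*sqrt(42) ≈ 12.961*I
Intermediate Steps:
sqrt(-172 + I((-2)**2)) = sqrt(-172 + (-2)**2) = sqrt(-172 + 4) = sqrt(-168) = 2*I*sqrt(42)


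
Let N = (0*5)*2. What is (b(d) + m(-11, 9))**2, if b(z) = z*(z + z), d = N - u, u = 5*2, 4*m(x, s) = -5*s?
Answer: 570025/16 ≈ 35627.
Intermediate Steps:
m(x, s) = -5*s/4 (m(x, s) = (-5*s)/4 = -5*s/4)
u = 10
N = 0 (N = 0*2 = 0)
d = -10 (d = 0 - 1*10 = 0 - 10 = -10)
b(z) = 2*z**2 (b(z) = z*(2*z) = 2*z**2)
(b(d) + m(-11, 9))**2 = (2*(-10)**2 - 5/4*9)**2 = (2*100 - 45/4)**2 = (200 - 45/4)**2 = (755/4)**2 = 570025/16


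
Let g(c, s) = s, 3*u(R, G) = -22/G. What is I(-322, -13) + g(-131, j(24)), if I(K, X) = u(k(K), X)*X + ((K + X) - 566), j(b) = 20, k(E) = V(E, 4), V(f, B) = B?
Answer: -2665/3 ≈ -888.33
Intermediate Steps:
k(E) = 4
u(R, G) = -22/(3*G) (u(R, G) = (-22/G)/3 = -22/(3*G))
I(K, X) = -1720/3 + K + X (I(K, X) = (-22/(3*X))*X + ((K + X) - 566) = -22/3 + (-566 + K + X) = -1720/3 + K + X)
I(-322, -13) + g(-131, j(24)) = (-1720/3 - 322 - 13) + 20 = -2725/3 + 20 = -2665/3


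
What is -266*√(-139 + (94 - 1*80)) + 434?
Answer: 434 - 1330*I*√5 ≈ 434.0 - 2974.0*I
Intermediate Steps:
-266*√(-139 + (94 - 1*80)) + 434 = -266*√(-139 + (94 - 80)) + 434 = -266*√(-139 + 14) + 434 = -1330*I*√5 + 434 = 434 - 1330*I*√5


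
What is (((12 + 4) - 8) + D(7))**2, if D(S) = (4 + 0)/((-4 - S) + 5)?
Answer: 484/9 ≈ 53.778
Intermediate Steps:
D(S) = 4/(1 - S)
(((12 + 4) - 8) + D(7))**2 = (((12 + 4) - 8) - 4/(-1 + 7))**2 = ((16 - 8) - 4/6)**2 = (8 - 4*1/6)**2 = (8 - 2/3)**2 = (22/3)**2 = 484/9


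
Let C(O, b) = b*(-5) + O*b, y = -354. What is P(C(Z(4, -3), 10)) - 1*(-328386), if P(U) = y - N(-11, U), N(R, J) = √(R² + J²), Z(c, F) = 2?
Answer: 328032 - √1021 ≈ 3.2800e+5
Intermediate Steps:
C(O, b) = -5*b + O*b
N(R, J) = √(J² + R²)
P(U) = -354 - √(121 + U²) (P(U) = -354 - √(U² + (-11)²) = -354 - √(U² + 121) = -354 - √(121 + U²))
P(C(Z(4, -3), 10)) - 1*(-328386) = (-354 - √(121 + (10*(-5 + 2))²)) - 1*(-328386) = (-354 - √(121 + (10*(-3))²)) + 328386 = (-354 - √(121 + (-30)²)) + 328386 = (-354 - √(121 + 900)) + 328386 = (-354 - √1021) + 328386 = 328032 - √1021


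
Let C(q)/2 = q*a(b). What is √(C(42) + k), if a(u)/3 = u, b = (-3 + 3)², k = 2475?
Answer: 15*√11 ≈ 49.749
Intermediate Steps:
b = 0 (b = 0² = 0)
a(u) = 3*u
C(q) = 0 (C(q) = 2*(q*(3*0)) = 2*(q*0) = 2*0 = 0)
√(C(42) + k) = √(0 + 2475) = √2475 = 15*√11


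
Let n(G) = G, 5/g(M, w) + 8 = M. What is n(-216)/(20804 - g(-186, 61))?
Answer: -13968/1345327 ≈ -0.010383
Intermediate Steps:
g(M, w) = 5/(-8 + M)
n(-216)/(20804 - g(-186, 61)) = -216/(20804 - 5/(-8 - 186)) = -216/(20804 - 5/(-194)) = -216/(20804 - 5*(-1)/194) = -216/(20804 - 1*(-5/194)) = -216/(20804 + 5/194) = -216/4035981/194 = -216*194/4035981 = -13968/1345327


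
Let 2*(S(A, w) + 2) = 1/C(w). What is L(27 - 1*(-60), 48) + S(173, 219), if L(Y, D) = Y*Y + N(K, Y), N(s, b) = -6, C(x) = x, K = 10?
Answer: 3311719/438 ≈ 7561.0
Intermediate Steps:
S(A, w) = -2 + 1/(2*w)
L(Y, D) = -6 + Y**2 (L(Y, D) = Y*Y - 6 = Y**2 - 6 = -6 + Y**2)
L(27 - 1*(-60), 48) + S(173, 219) = (-6 + (27 - 1*(-60))**2) + (-2 + (1/2)/219) = (-6 + (27 + 60)**2) + (-2 + (1/2)*(1/219)) = (-6 + 87**2) + (-2 + 1/438) = (-6 + 7569) - 875/438 = 7563 - 875/438 = 3311719/438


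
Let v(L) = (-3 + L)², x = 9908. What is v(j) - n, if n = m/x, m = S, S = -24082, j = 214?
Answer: 220569075/4954 ≈ 44523.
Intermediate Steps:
m = -24082
n = -12041/4954 (n = -24082/9908 = -24082*1/9908 = -12041/4954 ≈ -2.4306)
v(j) - n = (-3 + 214)² - 1*(-12041/4954) = 211² + 12041/4954 = 44521 + 12041/4954 = 220569075/4954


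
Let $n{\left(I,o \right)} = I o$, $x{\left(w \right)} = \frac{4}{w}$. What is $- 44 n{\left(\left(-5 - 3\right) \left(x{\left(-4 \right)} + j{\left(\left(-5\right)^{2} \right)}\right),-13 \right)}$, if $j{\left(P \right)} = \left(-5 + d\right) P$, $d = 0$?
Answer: $576576$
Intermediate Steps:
$j{\left(P \right)} = - 5 P$ ($j{\left(P \right)} = \left(-5 + 0\right) P = - 5 P$)
$- 44 n{\left(\left(-5 - 3\right) \left(x{\left(-4 \right)} + j{\left(\left(-5\right)^{2} \right)}\right),-13 \right)} = - 44 \left(-5 - 3\right) \left(\frac{4}{-4} - 5 \left(-5\right)^{2}\right) \left(-13\right) = - 44 - 8 \left(4 \left(- \frac{1}{4}\right) - 125\right) \left(-13\right) = - 44 - 8 \left(-1 - 125\right) \left(-13\right) = - 44 \left(-8\right) \left(-126\right) \left(-13\right) = - 44 \cdot 1008 \left(-13\right) = \left(-44\right) \left(-13104\right) = 576576$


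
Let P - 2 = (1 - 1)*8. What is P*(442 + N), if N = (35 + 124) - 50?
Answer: 1102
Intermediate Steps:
N = 109 (N = 159 - 50 = 109)
P = 2 (P = 2 + (1 - 1)*8 = 2 + 0*8 = 2 + 0 = 2)
P*(442 + N) = 2*(442 + 109) = 2*551 = 1102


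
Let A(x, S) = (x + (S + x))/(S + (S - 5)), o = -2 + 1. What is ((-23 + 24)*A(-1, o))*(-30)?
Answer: -90/7 ≈ -12.857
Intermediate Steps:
o = -1
A(x, S) = (S + 2*x)/(-5 + 2*S) (A(x, S) = (S + 2*x)/(S + (-5 + S)) = (S + 2*x)/(-5 + 2*S))
((-23 + 24)*A(-1, o))*(-30) = ((-23 + 24)*((-1 + 2*(-1))/(-5 + 2*(-1))))*(-30) = (1*((-1 - 2)/(-5 - 2)))*(-30) = (1*(-3/(-7)))*(-30) = (1*(-⅐*(-3)))*(-30) = (1*(3/7))*(-30) = (3/7)*(-30) = -90/7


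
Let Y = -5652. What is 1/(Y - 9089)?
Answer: -1/14741 ≈ -6.7838e-5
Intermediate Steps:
1/(Y - 9089) = 1/(-5652 - 9089) = 1/(-14741) = -1/14741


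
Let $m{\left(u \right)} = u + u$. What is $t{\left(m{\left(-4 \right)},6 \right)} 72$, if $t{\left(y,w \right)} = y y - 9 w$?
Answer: $720$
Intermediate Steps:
$m{\left(u \right)} = 2 u$
$t{\left(y,w \right)} = y^{2} - 9 w$
$t{\left(m{\left(-4 \right)},6 \right)} 72 = \left(\left(2 \left(-4\right)\right)^{2} - 54\right) 72 = \left(\left(-8\right)^{2} - 54\right) 72 = \left(64 - 54\right) 72 = 10 \cdot 72 = 720$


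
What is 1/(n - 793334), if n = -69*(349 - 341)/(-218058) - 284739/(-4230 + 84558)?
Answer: -973120168/772012762319879 ≈ -1.2605e-6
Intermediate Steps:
n = -3446959767/973120168 (n = -69*8*(-1/218058) - 284739/80328 = -552*(-1/218058) - 284739*1/80328 = 92/36343 - 94913/26776 = -3446959767/973120168 ≈ -3.5422)
1/(n - 793334) = 1/(-3446959767/973120168 - 793334) = 1/(-772012762319879/973120168) = -973120168/772012762319879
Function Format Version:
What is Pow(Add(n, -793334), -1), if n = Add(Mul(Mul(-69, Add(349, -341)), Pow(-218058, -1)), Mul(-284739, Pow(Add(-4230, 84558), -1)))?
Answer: Rational(-973120168, 772012762319879) ≈ -1.2605e-6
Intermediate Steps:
n = Rational(-3446959767, 973120168) (n = Add(Mul(Mul(-69, 8), Rational(-1, 218058)), Mul(-284739, Pow(80328, -1))) = Add(Mul(-552, Rational(-1, 218058)), Mul(-284739, Rational(1, 80328))) = Add(Rational(92, 36343), Rational(-94913, 26776)) = Rational(-3446959767, 973120168) ≈ -3.5422)
Pow(Add(n, -793334), -1) = Pow(Add(Rational(-3446959767, 973120168), -793334), -1) = Pow(Rational(-772012762319879, 973120168), -1) = Rational(-973120168, 772012762319879)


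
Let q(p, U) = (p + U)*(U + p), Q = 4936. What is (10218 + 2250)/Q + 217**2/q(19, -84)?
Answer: 71277151/5213650 ≈ 13.671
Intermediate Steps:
q(p, U) = (U + p)**2 (q(p, U) = (U + p)*(U + p) = (U + p)**2)
(10218 + 2250)/Q + 217**2/q(19, -84) = (10218 + 2250)/4936 + 217**2/((-84 + 19)**2) = 12468*(1/4936) + 47089/((-65)**2) = 3117/1234 + 47089/4225 = 71277151/5213650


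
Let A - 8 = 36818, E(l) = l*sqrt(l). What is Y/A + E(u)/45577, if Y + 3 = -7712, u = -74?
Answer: -7715/36826 - 74*I*sqrt(74)/45577 ≈ -0.2095 - 0.013967*I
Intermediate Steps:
Y = -7715 (Y = -3 - 7712 = -7715)
E(l) = l**(3/2)
A = 36826 (A = 8 + 36818 = 36826)
Y/A + E(u)/45577 = -7715/36826 + (-74)**(3/2)/45577 = -7715*1/36826 - 74*I*sqrt(74)*(1/45577) = -7715/36826 - 74*I*sqrt(74)/45577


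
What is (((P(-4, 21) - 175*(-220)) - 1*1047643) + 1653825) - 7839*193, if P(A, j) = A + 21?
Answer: -868228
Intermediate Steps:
P(A, j) = 21 + A
(((P(-4, 21) - 175*(-220)) - 1*1047643) + 1653825) - 7839*193 = ((((21 - 4) - 175*(-220)) - 1*1047643) + 1653825) - 7839*193 = (((17 + 38500) - 1047643) + 1653825) - 1512927 = ((38517 - 1047643) + 1653825) - 1512927 = (-1009126 + 1653825) - 1512927 = 644699 - 1512927 = -868228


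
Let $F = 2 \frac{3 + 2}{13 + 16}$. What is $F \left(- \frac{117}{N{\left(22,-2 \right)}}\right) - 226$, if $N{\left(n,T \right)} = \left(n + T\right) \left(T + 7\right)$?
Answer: $- \frac{65657}{290} \approx -226.4$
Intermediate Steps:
$N{\left(n,T \right)} = \left(7 + T\right) \left(T + n\right)$ ($N{\left(n,T \right)} = \left(T + n\right) \left(7 + T\right) = \left(7 + T\right) \left(T + n\right)$)
$F = \frac{10}{29}$ ($F = 2 \cdot \frac{5}{29} = \frac{10}{29} \approx 0.34483$)
$F \left(- \frac{117}{N{\left(22,-2 \right)}}\right) - 226 = \frac{10 \left(- \frac{117}{\left(-2\right)^{2} + 7 \left(-2\right) + 7 \cdot 22 - 44}\right)}{29} - 226 = \frac{10 \left(- \frac{117}{4 - 14 + 154 - 44}\right)}{29} - 226 = \frac{10 \left(- \frac{117}{100}\right)}{29} - 226 = \frac{10 \left(\left(-117\right) \frac{1}{100}\right)}{29} - 226 = \frac{10}{29} \left(- \frac{117}{100}\right) - 226 = - \frac{117}{290} - 226 = - \frac{65657}{290}$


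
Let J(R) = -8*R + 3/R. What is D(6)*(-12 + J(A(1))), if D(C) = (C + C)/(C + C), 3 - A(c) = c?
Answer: -53/2 ≈ -26.500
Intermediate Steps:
A(c) = 3 - c
D(C) = 1 (D(C) = (2*C)/((2*C)) = (2*C)*(1/(2*C)) = 1)
D(6)*(-12 + J(A(1))) = 1*(-12 + (-8*(3 - 1*1) + 3/(3 - 1*1))) = 1*(-12 + (-8*(3 - 1) + 3/(3 - 1))) = 1*(-12 + (-8*2 + 3/2)) = 1*(-12 + (-16 + 3*(½))) = 1*(-12 + (-16 + 3/2)) = 1*(-12 - 29/2) = 1*(-53/2) = -53/2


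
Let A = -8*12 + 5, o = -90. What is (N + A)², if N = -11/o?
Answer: 66896041/8100 ≈ 8258.8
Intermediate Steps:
A = -91 (A = -96 + 5 = -91)
N = 11/90 (N = -11/(-90) = -11*(-1/90) = 11/90 ≈ 0.12222)
(N + A)² = (11/90 - 91)² = (-8179/90)² = 66896041/8100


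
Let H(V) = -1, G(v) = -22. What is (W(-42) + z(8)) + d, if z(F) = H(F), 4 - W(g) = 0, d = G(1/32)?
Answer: -19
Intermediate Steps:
d = -22
W(g) = 4 (W(g) = 4 - 1*0 = 4 + 0 = 4)
z(F) = -1
(W(-42) + z(8)) + d = (4 - 1) - 22 = 3 - 22 = -19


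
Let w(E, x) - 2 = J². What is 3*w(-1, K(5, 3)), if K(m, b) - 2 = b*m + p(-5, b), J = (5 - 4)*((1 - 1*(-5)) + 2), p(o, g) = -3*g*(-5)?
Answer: 198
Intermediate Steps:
p(o, g) = 15*g
J = 8 (J = 1*((1 + 5) + 2) = 1*(6 + 2) = 1*8 = 8)
K(m, b) = 2 + 15*b + b*m (K(m, b) = 2 + (b*m + 15*b) = 2 + (15*b + b*m) = 2 + 15*b + b*m)
w(E, x) = 66 (w(E, x) = 2 + 8² = 2 + 64 = 66)
3*w(-1, K(5, 3)) = 3*66 = 198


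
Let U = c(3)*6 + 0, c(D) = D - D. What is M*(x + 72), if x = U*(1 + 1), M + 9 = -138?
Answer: -10584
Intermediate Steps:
c(D) = 0
M = -147 (M = -9 - 138 = -147)
U = 0 (U = 0*6 + 0 = 0 + 0 = 0)
x = 0 (x = 0*(1 + 1) = 0*2 = 0)
M*(x + 72) = -147*(0 + 72) = -147*72 = -10584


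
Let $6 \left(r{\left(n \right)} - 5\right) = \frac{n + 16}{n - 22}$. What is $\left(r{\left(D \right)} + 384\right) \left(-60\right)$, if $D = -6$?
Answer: $- \frac{163355}{7} \approx -23336.0$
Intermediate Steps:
$r{\left(n \right)} = 5 + \frac{16 + n}{6 \left(-22 + n\right)}$ ($r{\left(n \right)} = 5 + \frac{\left(n + 16\right) \frac{1}{n - 22}}{6} = 5 + \frac{\left(16 + n\right) \frac{1}{-22 + n}}{6} = 5 + \frac{\frac{1}{-22 + n} \left(16 + n\right)}{6} = 5 + \frac{16 + n}{6 \left(-22 + n\right)}$)
$\left(r{\left(D \right)} + 384\right) \left(-60\right) = \left(\frac{-644 + 31 \left(-6\right)}{6 \left(-22 - 6\right)} + 384\right) \left(-60\right) = \left(\frac{-644 - 186}{6 \left(-28\right)} + 384\right) \left(-60\right) = \left(\frac{1}{6} \left(- \frac{1}{28}\right) \left(-830\right) + 384\right) \left(-60\right) = \left(\frac{415}{84} + 384\right) \left(-60\right) = \frac{32671}{84} \left(-60\right) = - \frac{163355}{7}$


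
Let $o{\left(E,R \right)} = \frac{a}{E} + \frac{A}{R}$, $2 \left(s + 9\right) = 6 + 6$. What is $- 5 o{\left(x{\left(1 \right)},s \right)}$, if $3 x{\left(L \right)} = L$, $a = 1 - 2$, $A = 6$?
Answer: $25$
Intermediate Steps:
$s = -3$ ($s = -9 + \frac{6 + 6}{2} = -9 + \frac{1}{2} \cdot 12 = -9 + 6 = -3$)
$a = -1$ ($a = 1 - 2 = -1$)
$x{\left(L \right)} = \frac{L}{3}$
$o{\left(E,R \right)} = - \frac{1}{E} + \frac{6}{R}$
$- 5 o{\left(x{\left(1 \right)},s \right)} = - 5 \left(- \frac{1}{\frac{1}{3} \cdot 1} + \frac{6}{-3}\right) = - 5 \left(- \frac{1}{\frac{1}{3}} + 6 \left(- \frac{1}{3}\right)\right) = - 5 \left(\left(-1\right) 3 - 2\right) = - 5 \left(-3 - 2\right) = \left(-5\right) \left(-5\right) = 25$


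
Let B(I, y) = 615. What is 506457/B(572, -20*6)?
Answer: 168819/205 ≈ 823.51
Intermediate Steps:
506457/B(572, -20*6) = 506457/615 = 506457*(1/615) = 168819/205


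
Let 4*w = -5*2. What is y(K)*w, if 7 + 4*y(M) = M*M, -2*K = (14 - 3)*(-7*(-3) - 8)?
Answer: -102105/32 ≈ -3190.8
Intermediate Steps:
w = -5/2 (w = (-5*2)/4 = (¼)*(-10) = -5/2 ≈ -2.5000)
K = -143/2 (K = -(14 - 3)*(-7*(-3) - 8)/2 = -11*(21 - 8)/2 = -11*13/2 = -½*143 = -143/2 ≈ -71.500)
y(M) = -7/4 + M²/4 (y(M) = -7/4 + (M*M)/4 = -7/4 + M²/4)
y(K)*w = (-7/4 + (-143/2)²/4)*(-5/2) = (-7/4 + (¼)*(20449/4))*(-5/2) = (-7/4 + 20449/16)*(-5/2) = (20421/16)*(-5/2) = -102105/32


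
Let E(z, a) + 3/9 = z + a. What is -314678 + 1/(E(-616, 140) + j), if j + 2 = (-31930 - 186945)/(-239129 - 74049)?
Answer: -141212950789324/448753805 ≈ -3.1468e+5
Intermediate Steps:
j = -407481/313178 (j = -2 + (-31930 - 186945)/(-239129 - 74049) = -2 - 218875/(-313178) = -2 - 218875*(-1/313178) = -2 + 218875/313178 = -407481/313178 ≈ -1.3011)
E(z, a) = -⅓ + a + z (E(z, a) = -⅓ + (z + a) = -⅓ + (a + z) = -⅓ + a + z)
-314678 + 1/(E(-616, 140) + j) = -314678 + 1/((-⅓ + 140 - 616) - 407481/313178) = -314678 + 1/(-1429/3 - 407481/313178) = -314678 + 1/(-448753805/939534) = -314678 - 939534/448753805 = -141212950789324/448753805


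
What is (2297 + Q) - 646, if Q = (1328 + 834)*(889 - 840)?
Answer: 107589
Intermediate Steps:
Q = 105938 (Q = 2162*49 = 105938)
(2297 + Q) - 646 = (2297 + 105938) - 646 = 108235 - 646 = 107589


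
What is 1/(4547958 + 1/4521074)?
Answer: 4521074/20561654666893 ≈ 2.1988e-7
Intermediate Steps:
1/(4547958 + 1/4521074) = 1/(20561654666893/4521074) = 4521074/20561654666893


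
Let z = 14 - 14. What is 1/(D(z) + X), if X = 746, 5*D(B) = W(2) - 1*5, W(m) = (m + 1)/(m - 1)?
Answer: 5/3728 ≈ 0.0013412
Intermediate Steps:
W(m) = (1 + m)/(-1 + m)
z = 0
D(B) = -⅖ (D(B) = ((1 + 2)/(-1 + 2) - 1*5)/5 = (3/1 - 5)/5 = (1*3 - 5)/5 = (3 - 5)/5 = (⅕)*(-2) = -⅖)
1/(D(z) + X) = 1/(-⅖ + 746) = 1/(3728/5) = 5/3728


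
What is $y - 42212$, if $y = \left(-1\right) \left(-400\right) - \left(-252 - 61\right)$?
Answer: $-41499$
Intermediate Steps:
$y = 713$ ($y = 400 - -313 = 400 + 313 = 713$)
$y - 42212 = 713 - 42212 = -41499$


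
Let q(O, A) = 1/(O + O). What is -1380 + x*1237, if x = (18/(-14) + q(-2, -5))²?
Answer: 1205293/784 ≈ 1537.4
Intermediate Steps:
q(O, A) = 1/(2*O)
x = 1849/784 (x = (18/(-14) + (½)/(-2))² = (18*(-1/14) + (½)*(-½))² = (-9/7 - ¼)² = (-43/28)² = 1849/784 ≈ 2.3584)
-1380 + x*1237 = -1380 + (1849/784)*1237 = -1380 + 2287213/784 = 1205293/784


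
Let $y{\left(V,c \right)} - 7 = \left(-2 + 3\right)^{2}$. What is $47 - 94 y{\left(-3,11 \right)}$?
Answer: $-705$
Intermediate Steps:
$y{\left(V,c \right)} = 8$ ($y{\left(V,c \right)} = 7 + \left(-2 + 3\right)^{2} = 7 + 1^{2} = 7 + 1 = 8$)
$47 - 94 y{\left(-3,11 \right)} = 47 - 752 = -705$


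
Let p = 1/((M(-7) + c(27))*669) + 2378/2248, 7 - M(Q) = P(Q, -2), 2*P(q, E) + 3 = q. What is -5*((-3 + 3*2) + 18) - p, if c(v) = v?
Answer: -3110283143/29326284 ≈ -106.06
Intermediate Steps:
P(q, E) = -3/2 + q/2
M(Q) = 17/2 - Q/2 (M(Q) = 7 - (-3/2 + Q/2) = 7 + (3/2 - Q/2) = 17/2 - Q/2)
p = 31023323/29326284 (p = 1/(((17/2 - ½*(-7)) + 27)*669) + 2378/2248 = (1/669)/((17/2 + 7/2) + 27) + 2378*(1/2248) = (1/669)/(12 + 27) + 1189/1124 = (1/669)/39 + 1189/1124 = (1/39)*(1/669) + 1189/1124 = 1/26091 + 1189/1124 = 31023323/29326284 ≈ 1.0579)
-5*((-3 + 3*2) + 18) - p = -5*((-3 + 3*2) + 18) - 1*31023323/29326284 = -5*((-3 + 6) + 18) - 31023323/29326284 = -5*(3 + 18) - 31023323/29326284 = -5*21 - 31023323/29326284 = -105 - 31023323/29326284 = -3110283143/29326284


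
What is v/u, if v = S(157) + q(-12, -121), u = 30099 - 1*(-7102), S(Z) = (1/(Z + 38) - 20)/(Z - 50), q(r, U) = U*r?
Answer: 30292081/776198865 ≈ 0.039026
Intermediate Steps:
S(Z) = (-20 + 1/(38 + Z))/(-50 + Z) (S(Z) = (1/(38 + Z) - 20)/(-50 + Z) = (-20 + 1/(38 + Z))/(-50 + Z))
u = 37201 (u = 30099 + 7102 = 37201)
v = 30292081/20865 (v = (759 + 20*157)/(1900 - 1*157**2 + 12*157) - 121*(-12) = (759 + 3140)/(1900 - 1*24649 + 1884) + 1452 = 3899/(1900 - 24649 + 1884) + 1452 = 3899/(-20865) + 1452 = -1/20865*3899 + 1452 = -3899/20865 + 1452 = 30292081/20865 ≈ 1451.8)
v/u = (30292081/20865)/37201 = (30292081/20865)*(1/37201) = 30292081/776198865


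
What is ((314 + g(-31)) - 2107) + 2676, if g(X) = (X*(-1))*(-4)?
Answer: 759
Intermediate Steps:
g(X) = 4*X (g(X) = -X*(-4) = 4*X)
((314 + g(-31)) - 2107) + 2676 = ((314 + 4*(-31)) - 2107) + 2676 = ((314 - 124) - 2107) + 2676 = (190 - 2107) + 2676 = -1917 + 2676 = 759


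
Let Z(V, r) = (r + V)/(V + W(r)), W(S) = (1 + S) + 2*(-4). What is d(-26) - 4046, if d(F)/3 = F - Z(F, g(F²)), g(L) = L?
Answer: -2653682/643 ≈ -4127.0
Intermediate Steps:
W(S) = -7 + S (W(S) = (1 + S) - 8 = -7 + S)
Z(V, r) = (V + r)/(-7 + V + r) (Z(V, r) = (r + V)/(V + (-7 + r)) = (V + r)/(-7 + V + r))
d(F) = 3*F - 3*(F + F²)/(-7 + F + F²) (d(F) = 3*(F - (F + F²)/(-7 + F + F²)) = 3*F - 3*(F + F²)/(-7 + F + F²))
d(-26) - 4046 = 3*(-26)*(-8 + (-26)²)/(-7 - 26 + (-26)²) - 4046 = 3*(-26)*(-8 + 676)/(-7 - 26 + 676) - 4046 = 3*(-26)*668/643 - 4046 = 3*(-26)*(1/643)*668 - 4046 = -52104/643 - 4046 = -2653682/643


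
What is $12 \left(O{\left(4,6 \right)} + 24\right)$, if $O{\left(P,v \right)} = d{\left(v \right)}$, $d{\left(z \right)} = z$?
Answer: $360$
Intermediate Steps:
$O{\left(P,v \right)} = v$
$12 \left(O{\left(4,6 \right)} + 24\right) = 12 \left(6 + 24\right) = 12 \cdot 30 = 360$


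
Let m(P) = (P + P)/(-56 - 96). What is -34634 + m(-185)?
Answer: -2631999/76 ≈ -34632.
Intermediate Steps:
m(P) = -P/76 (m(P) = (2*P)/(-152) = (2*P)*(-1/152) = -P/76)
-34634 + m(-185) = -34634 - 1/76*(-185) = -34634 + 185/76 = -2631999/76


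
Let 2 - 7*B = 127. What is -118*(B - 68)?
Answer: 70918/7 ≈ 10131.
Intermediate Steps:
B = -125/7 (B = 2/7 - ⅐*127 = 2/7 - 127/7 = -125/7 ≈ -17.857)
-118*(B - 68) = -118*(-125/7 - 68) = -118*(-601/7) = 70918/7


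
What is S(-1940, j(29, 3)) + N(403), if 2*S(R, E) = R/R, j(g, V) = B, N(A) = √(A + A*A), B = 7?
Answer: ½ + 2*√40703 ≈ 404.00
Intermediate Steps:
N(A) = √(A + A²)
j(g, V) = 7
S(R, E) = ½ (S(R, E) = (R/R)/2 = (½)*1 = ½)
S(-1940, j(29, 3)) + N(403) = ½ + √(403*(1 + 403)) = ½ + √(403*404) = ½ + √162812 = ½ + 2*√40703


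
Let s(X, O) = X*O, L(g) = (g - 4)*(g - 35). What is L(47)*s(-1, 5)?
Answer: -2580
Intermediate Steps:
L(g) = (-35 + g)*(-4 + g) (L(g) = (-4 + g)*(-35 + g) = (-35 + g)*(-4 + g))
s(X, O) = O*X
L(47)*s(-1, 5) = (140 + 47**2 - 39*47)*(5*(-1)) = (140 + 2209 - 1833)*(-5) = 516*(-5) = -2580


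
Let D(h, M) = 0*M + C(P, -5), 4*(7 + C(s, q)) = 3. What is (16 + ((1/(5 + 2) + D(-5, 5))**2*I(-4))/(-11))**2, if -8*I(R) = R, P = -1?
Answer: 60874212529/297493504 ≈ 204.62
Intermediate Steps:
C(s, q) = -25/4 (C(s, q) = -7 + (1/4)*3 = -7 + 3/4 = -25/4)
I(R) = -R/8
D(h, M) = -25/4 (D(h, M) = 0*M - 25/4 = 0 - 25/4 = -25/4)
(16 + ((1/(5 + 2) + D(-5, 5))**2*I(-4))/(-11))**2 = (16 + ((1/(5 + 2) - 25/4)**2*(-1/8*(-4)))/(-11))**2 = (16 + ((1/7 - 25/4)**2*(1/2))*(-1/11))**2 = (16 + ((-171/28)**2*(1/2))*(-1/11))**2 = (16 + ((29241/784)*(1/2))*(-1/11))**2 = (16 + (29241/1568)*(-1/11))**2 = (16 - 29241/17248)**2 = (246727/17248)**2 = 60874212529/297493504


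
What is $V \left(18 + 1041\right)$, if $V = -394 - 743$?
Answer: $-1204083$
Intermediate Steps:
$V = -1137$
$V \left(18 + 1041\right) = - 1137 \left(18 + 1041\right) = \left(-1137\right) 1059 = -1204083$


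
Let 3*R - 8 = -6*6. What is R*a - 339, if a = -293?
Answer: 7187/3 ≈ 2395.7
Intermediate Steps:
R = -28/3 (R = 8/3 + (-6*6)/3 = 8/3 + (⅓)*(-36) = 8/3 - 12 = -28/3 ≈ -9.3333)
R*a - 339 = -28/3*(-293) - 339 = 8204/3 - 339 = 7187/3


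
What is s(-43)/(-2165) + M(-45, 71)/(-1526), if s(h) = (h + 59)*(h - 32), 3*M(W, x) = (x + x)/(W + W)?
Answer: 49473143/89202330 ≈ 0.55462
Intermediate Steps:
M(W, x) = x/(3*W) (M(W, x) = ((x + x)/(W + W))/3 = ((2*x)/((2*W)))/3 = ((2*x)*(1/(2*W)))/3 = (x/W)/3 = x/(3*W))
s(h) = (-32 + h)*(59 + h) (s(h) = (59 + h)*(-32 + h) = (-32 + h)*(59 + h))
s(-43)/(-2165) + M(-45, 71)/(-1526) = (-1888 + (-43)**2 + 27*(-43))/(-2165) + ((1/3)*71/(-45))/(-1526) = (-1888 + 1849 - 1161)*(-1/2165) + ((1/3)*71*(-1/45))*(-1/1526) = -1200*(-1/2165) - 71/135*(-1/1526) = 240/433 + 71/206010 = 49473143/89202330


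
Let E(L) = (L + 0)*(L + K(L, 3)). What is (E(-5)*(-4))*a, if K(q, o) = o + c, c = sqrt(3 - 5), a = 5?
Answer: -200 + 100*I*sqrt(2) ≈ -200.0 + 141.42*I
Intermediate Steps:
c = I*sqrt(2) (c = sqrt(-2) = I*sqrt(2) ≈ 1.4142*I)
K(q, o) = o + I*sqrt(2)
E(L) = L*(3 + L + I*sqrt(2)) (E(L) = (L + 0)*(L + (3 + I*sqrt(2))) = L*(3 + L + I*sqrt(2)))
(E(-5)*(-4))*a = (-5*(3 - 5 + I*sqrt(2))*(-4))*5 = (-5*(-2 + I*sqrt(2))*(-4))*5 = ((10 - 5*I*sqrt(2))*(-4))*5 = (-40 + 20*I*sqrt(2))*5 = -200 + 100*I*sqrt(2)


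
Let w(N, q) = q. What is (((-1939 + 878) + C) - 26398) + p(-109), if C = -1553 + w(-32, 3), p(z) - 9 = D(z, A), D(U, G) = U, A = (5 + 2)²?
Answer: -29109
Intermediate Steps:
A = 49 (A = 7² = 49)
p(z) = 9 + z
C = -1550 (C = -1553 + 3 = -1550)
(((-1939 + 878) + C) - 26398) + p(-109) = (((-1939 + 878) - 1550) - 26398) + (9 - 109) = ((-1061 - 1550) - 26398) - 100 = (-2611 - 26398) - 100 = -29009 - 100 = -29109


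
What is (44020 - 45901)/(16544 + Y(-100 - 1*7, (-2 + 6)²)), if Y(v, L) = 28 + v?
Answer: -1881/16465 ≈ -0.11424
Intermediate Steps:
(44020 - 45901)/(16544 + Y(-100 - 1*7, (-2 + 6)²)) = (44020 - 45901)/(16544 + (28 + (-100 - 1*7))) = -1881/(16544 + (28 + (-100 - 7))) = -1881/(16544 + (28 - 107)) = -1881/(16544 - 79) = -1881/16465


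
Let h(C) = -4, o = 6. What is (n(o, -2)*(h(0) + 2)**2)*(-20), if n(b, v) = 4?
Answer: -320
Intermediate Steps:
(n(o, -2)*(h(0) + 2)**2)*(-20) = (4*(-4 + 2)**2)*(-20) = (4*(-2)**2)*(-20) = (4*4)*(-20) = 16*(-20) = -320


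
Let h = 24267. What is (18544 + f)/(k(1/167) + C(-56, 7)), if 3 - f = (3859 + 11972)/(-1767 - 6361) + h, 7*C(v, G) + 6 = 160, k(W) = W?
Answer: -7761546943/29870400 ≈ -259.84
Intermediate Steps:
C(v, G) = 22 (C(v, G) = -6/7 + (⅐)*160 = -6/7 + 160/7 = 22)
f = -197201961/8128 (f = 3 - ((3859 + 11972)/(-1767 - 6361) + 24267) = 3 - (15831/(-8128) + 24267) = 3 - (15831*(-1/8128) + 24267) = 3 - (-15831/8128 + 24267) = 3 - 1*197226345/8128 = 3 - 197226345/8128 = -197201961/8128 ≈ -24262.)
(18544 + f)/(k(1/167) + C(-56, 7)) = (18544 - 197201961/8128)/(1/167 + 22) = -46476329/(8128*(1/167 + 22)) = -46476329/(8128*3675/167) = -46476329/8128*167/3675 = -7761546943/29870400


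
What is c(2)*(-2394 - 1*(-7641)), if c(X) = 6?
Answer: 31482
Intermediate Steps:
c(2)*(-2394 - 1*(-7641)) = 6*(-2394 - 1*(-7641)) = 6*(-2394 + 7641) = 6*5247 = 31482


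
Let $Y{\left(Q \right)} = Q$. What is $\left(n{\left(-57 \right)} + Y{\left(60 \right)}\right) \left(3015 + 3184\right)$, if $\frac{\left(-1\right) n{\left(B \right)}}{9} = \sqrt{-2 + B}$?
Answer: $371940 - 55791 i \sqrt{59} \approx 3.7194 \cdot 10^{5} - 4.2854 \cdot 10^{5} i$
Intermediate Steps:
$n{\left(B \right)} = - 9 \sqrt{-2 + B}$
$\left(n{\left(-57 \right)} + Y{\left(60 \right)}\right) \left(3015 + 3184\right) = \left(- 9 \sqrt{-2 - 57} + 60\right) \left(3015 + 3184\right) = \left(- 9 \sqrt{-59} + 60\right) 6199 = \left(- 9 i \sqrt{59} + 60\right) 6199 = \left(60 - 9 i \sqrt{59}\right) 6199 = 371940 - 55791 i \sqrt{59}$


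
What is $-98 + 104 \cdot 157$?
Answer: $16230$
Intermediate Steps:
$-98 + 104 \cdot 157 = -98 + 16328 = 16230$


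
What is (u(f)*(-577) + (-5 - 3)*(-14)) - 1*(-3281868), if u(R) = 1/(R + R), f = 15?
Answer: 98458823/30 ≈ 3.2820e+6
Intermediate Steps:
u(R) = 1/(2*R)
(u(f)*(-577) + (-5 - 3)*(-14)) - 1*(-3281868) = (((1/2)/15)*(-577) + (-5 - 3)*(-14)) - 1*(-3281868) = (((1/2)*(1/15))*(-577) - 8*(-14)) + 3281868 = ((1/30)*(-577) + 112) + 3281868 = (-577/30 + 112) + 3281868 = 2783/30 + 3281868 = 98458823/30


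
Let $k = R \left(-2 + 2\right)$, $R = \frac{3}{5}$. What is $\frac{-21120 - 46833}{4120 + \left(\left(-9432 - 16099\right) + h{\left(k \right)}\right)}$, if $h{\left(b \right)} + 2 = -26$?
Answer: $\frac{67953}{21439} \approx 3.1696$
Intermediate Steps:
$R = \frac{3}{5}$ ($R = 3 \cdot \frac{1}{5} = \frac{3}{5} \approx 0.6$)
$k = 0$ ($k = \frac{3 \left(-2 + 2\right)}{5} = \frac{3}{5} \cdot 0 = 0$)
$h{\left(b \right)} = -28$ ($h{\left(b \right)} = -2 - 26 = -28$)
$\frac{-21120 - 46833}{4120 + \left(\left(-9432 - 16099\right) + h{\left(k \right)}\right)} = \frac{-21120 - 46833}{4120 - 25559} = - \frac{67953}{4120 - 25559} = - \frac{67953}{-21439} = \left(-67953\right) \left(- \frac{1}{21439}\right) = \frac{67953}{21439}$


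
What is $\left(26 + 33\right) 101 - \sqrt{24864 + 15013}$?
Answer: $5959 - \sqrt{39877} \approx 5759.3$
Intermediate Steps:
$\left(26 + 33\right) 101 - \sqrt{24864 + 15013} = 59 \cdot 101 - \sqrt{39877} = 5959 - \sqrt{39877}$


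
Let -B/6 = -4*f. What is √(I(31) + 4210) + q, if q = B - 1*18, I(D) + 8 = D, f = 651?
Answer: 15606 + √4233 ≈ 15671.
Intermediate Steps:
I(D) = -8 + D
B = 15624 (B = -(-24)*651 = -6*(-2604) = 15624)
q = 15606 (q = 15624 - 1*18 = 15624 - 18 = 15606)
√(I(31) + 4210) + q = √((-8 + 31) + 4210) + 15606 = √(23 + 4210) + 15606 = √4233 + 15606 = 15606 + √4233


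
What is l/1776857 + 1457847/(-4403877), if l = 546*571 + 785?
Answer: -404649828884/2608353224863 ≈ -0.15514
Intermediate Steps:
l = 312551 (l = 311766 + 785 = 312551)
l/1776857 + 1457847/(-4403877) = 312551/1776857 + 1457847/(-4403877) = 312551*(1/1776857) + 1457847*(-1/4403877) = 312551/1776857 - 485949/1467959 = -404649828884/2608353224863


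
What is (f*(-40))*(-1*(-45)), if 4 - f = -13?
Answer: -30600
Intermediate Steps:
f = 17 (f = 4 - 1*(-13) = 4 + 13 = 17)
(f*(-40))*(-1*(-45)) = (17*(-40))*(-1*(-45)) = -680*45 = -30600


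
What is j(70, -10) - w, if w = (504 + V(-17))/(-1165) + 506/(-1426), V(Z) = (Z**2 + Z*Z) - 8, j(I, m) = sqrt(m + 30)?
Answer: 46109/36115 + 2*sqrt(5) ≈ 5.7489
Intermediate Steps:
j(I, m) = sqrt(30 + m)
V(Z) = -8 + 2*Z**2 (V(Z) = (Z**2 + Z**2) - 8 = 2*Z**2 - 8 = -8 + 2*Z**2)
w = -46109/36115 (w = (504 + (-8 + 2*(-17)**2))/(-1165) + 506/(-1426) = (504 + (-8 + 2*289))*(-1/1165) + 506*(-1/1426) = (504 + (-8 + 578))*(-1/1165) - 11/31 = (504 + 570)*(-1/1165) - 11/31 = 1074*(-1/1165) - 11/31 = -1074/1165 - 11/31 = -46109/36115 ≈ -1.2767)
j(70, -10) - w = sqrt(30 - 10) - 1*(-46109/36115) = sqrt(20) + 46109/36115 = 2*sqrt(5) + 46109/36115 = 46109/36115 + 2*sqrt(5)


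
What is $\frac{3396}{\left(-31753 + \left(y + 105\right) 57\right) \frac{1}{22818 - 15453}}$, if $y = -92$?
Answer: $- \frac{6252885}{7753} \approx -806.51$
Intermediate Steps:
$\frac{3396}{\left(-31753 + \left(y + 105\right) 57\right) \frac{1}{22818 - 15453}} = \frac{3396}{\left(-31753 + \left(-92 + 105\right) 57\right) \frac{1}{22818 - 15453}} = \frac{3396}{\left(-31753 + 13 \cdot 57\right) \frac{1}{7365}} = \frac{3396}{\left(-31753 + 741\right) \frac{1}{7365}} = \frac{3396}{\left(-31012\right) \frac{1}{7365}} = \frac{3396}{- \frac{31012}{7365}} = 3396 \left(- \frac{7365}{31012}\right) = - \frac{6252885}{7753}$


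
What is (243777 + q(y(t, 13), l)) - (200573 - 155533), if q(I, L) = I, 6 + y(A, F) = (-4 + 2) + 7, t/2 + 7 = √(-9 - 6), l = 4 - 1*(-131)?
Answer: 198736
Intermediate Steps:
l = 135 (l = 4 + 131 = 135)
t = -14 + 2*I*√15 (t = -14 + 2*√(-9 - 6) = -14 + 2*√(-15) = -14 + 2*(I*√15) = -14 + 2*I*√15 ≈ -14.0 + 7.746*I)
y(A, F) = -1 (y(A, F) = -6 + ((-4 + 2) + 7) = -6 + (-2 + 7) = -6 + 5 = -1)
(243777 + q(y(t, 13), l)) - (200573 - 155533) = (243777 - 1) - (200573 - 155533) = 243776 - 1*45040 = 243776 - 45040 = 198736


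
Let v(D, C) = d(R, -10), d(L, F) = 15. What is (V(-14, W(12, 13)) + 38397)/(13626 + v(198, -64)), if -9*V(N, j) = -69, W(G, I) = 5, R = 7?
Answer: 115214/40923 ≈ 2.8154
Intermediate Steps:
V(N, j) = 23/3 (V(N, j) = -1/9*(-69) = 23/3)
v(D, C) = 15
(V(-14, W(12, 13)) + 38397)/(13626 + v(198, -64)) = (23/3 + 38397)/(13626 + 15) = (115214/3)/13641 = (115214/3)*(1/13641) = 115214/40923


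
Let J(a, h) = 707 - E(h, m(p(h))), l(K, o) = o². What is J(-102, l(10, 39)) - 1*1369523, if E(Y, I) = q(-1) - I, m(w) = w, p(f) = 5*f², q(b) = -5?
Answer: 10198394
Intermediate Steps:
E(Y, I) = -5 - I
J(a, h) = 712 + 5*h² (J(a, h) = 707 - (-5 - 5*h²) = 707 + (5 + 5*h²) = 712 + 5*h²)
J(-102, l(10, 39)) - 1*1369523 = (712 + 5*(39²)²) - 1*1369523 = (712 + 5*1521²) - 1369523 = (712 + 5*2313441) - 1369523 = (712 + 11567205) - 1369523 = 11567917 - 1369523 = 10198394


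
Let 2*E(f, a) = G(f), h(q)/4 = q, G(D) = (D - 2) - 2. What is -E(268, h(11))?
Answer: -132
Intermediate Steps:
G(D) = -4 + D (G(D) = (-2 + D) - 2 = -4 + D)
h(q) = 4*q
E(f, a) = -2 + f/2 (E(f, a) = (-4 + f)/2 = -2 + f/2)
-E(268, h(11)) = -(-2 + (1/2)*268) = -(-2 + 134) = -1*132 = -132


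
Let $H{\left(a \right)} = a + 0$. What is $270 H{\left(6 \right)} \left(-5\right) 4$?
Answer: $-32400$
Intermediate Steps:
$H{\left(a \right)} = a$
$270 H{\left(6 \right)} \left(-5\right) 4 = 270 \cdot 6 \left(-5\right) 4 = 270 \left(\left(-30\right) 4\right) = 270 \left(-120\right) = -32400$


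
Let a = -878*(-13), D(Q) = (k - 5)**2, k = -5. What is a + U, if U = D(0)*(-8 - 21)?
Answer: 8514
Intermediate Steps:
D(Q) = 100 (D(Q) = (-5 - 5)**2 = (-10)**2 = 100)
U = -2900 (U = 100*(-8 - 21) = 100*(-29) = -2900)
a = 11414
a + U = 11414 - 2900 = 8514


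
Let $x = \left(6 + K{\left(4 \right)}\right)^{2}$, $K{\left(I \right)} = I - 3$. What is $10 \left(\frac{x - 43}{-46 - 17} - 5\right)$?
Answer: $- \frac{1070}{21} \approx -50.952$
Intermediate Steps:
$K{\left(I \right)} = -3 + I$ ($K{\left(I \right)} = I - 3 = -3 + I$)
$x = 49$ ($x = \left(6 + \left(-3 + 4\right)\right)^{2} = \left(6 + 1\right)^{2} = 7^{2} = 49$)
$10 \left(\frac{x - 43}{-46 - 17} - 5\right) = 10 \left(\frac{49 - 43}{-46 - 17} - 5\right) = 10 \left(\frac{6}{-63} - 5\right) = 10 \left(6 \left(- \frac{1}{63}\right) - 5\right) = 10 \left(- \frac{2}{21} - 5\right) = 10 \left(- \frac{107}{21}\right) = - \frac{1070}{21}$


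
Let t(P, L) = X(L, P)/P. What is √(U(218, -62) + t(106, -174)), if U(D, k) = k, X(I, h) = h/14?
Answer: 17*I*√42/14 ≈ 7.8695*I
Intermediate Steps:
X(I, h) = h/14 (X(I, h) = h*(1/14) = h/14)
t(P, L) = 1/14 (t(P, L) = (P/14)/P = 1/14)
√(U(218, -62) + t(106, -174)) = √(-62 + 1/14) = √(-867/14) = 17*I*√42/14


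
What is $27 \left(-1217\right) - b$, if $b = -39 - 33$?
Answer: $-32787$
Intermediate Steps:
$b = -72$ ($b = -39 - 33 = -72$)
$27 \left(-1217\right) - b = 27 \left(-1217\right) - -72 = -32859 + 72 = -32787$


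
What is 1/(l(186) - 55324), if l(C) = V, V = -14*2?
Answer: -1/55352 ≈ -1.8066e-5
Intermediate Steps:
V = -28
l(C) = -28
1/(l(186) - 55324) = 1/(-28 - 55324) = 1/(-55352) = -1/55352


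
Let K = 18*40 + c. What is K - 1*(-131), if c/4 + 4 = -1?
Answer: 831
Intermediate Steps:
c = -20 (c = -16 + 4*(-1) = -16 - 4 = -20)
K = 700 (K = 18*40 - 20 = 720 - 20 = 700)
K - 1*(-131) = 700 - 1*(-131) = 700 + 131 = 831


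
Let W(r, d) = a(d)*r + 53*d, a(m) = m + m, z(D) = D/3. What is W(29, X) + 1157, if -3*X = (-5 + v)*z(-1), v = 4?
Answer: 3434/3 ≈ 1144.7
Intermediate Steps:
z(D) = D/3 (z(D) = D*(1/3) = D/3)
a(m) = 2*m
X = -1/9 (X = -(-5 + 4)*(1/3)*(-1)/3 = -(-1)*(-1)/(3*3) = -1/3*1/3 = -1/9 ≈ -0.11111)
W(r, d) = 53*d + 2*d*r (W(r, d) = (2*d)*r + 53*d = 2*d*r + 53*d = 53*d + 2*d*r)
W(29, X) + 1157 = -(53 + 2*29)/9 + 1157 = -(53 + 58)/9 + 1157 = -1/9*111 + 1157 = -37/3 + 1157 = 3434/3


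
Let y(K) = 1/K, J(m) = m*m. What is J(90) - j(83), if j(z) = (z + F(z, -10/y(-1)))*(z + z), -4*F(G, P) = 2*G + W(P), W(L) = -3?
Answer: 2173/2 ≈ 1086.5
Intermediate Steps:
J(m) = m**2
F(G, P) = 3/4 - G/2 (F(G, P) = -(2*G - 3)/4 = -(-3 + 2*G)/4 = 3/4 - G/2)
j(z) = 2*z*(3/4 + z/2) (j(z) = (z + (3/4 - z/2))*(z + z) = (3/4 + z/2)*(2*z) = 2*z*(3/4 + z/2))
J(90) - j(83) = 90**2 - 83*(3 + 2*83)/2 = 8100 - 83*(3 + 166)/2 = 8100 - 83*169/2 = 8100 - 1*14027/2 = 8100 - 14027/2 = 2173/2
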